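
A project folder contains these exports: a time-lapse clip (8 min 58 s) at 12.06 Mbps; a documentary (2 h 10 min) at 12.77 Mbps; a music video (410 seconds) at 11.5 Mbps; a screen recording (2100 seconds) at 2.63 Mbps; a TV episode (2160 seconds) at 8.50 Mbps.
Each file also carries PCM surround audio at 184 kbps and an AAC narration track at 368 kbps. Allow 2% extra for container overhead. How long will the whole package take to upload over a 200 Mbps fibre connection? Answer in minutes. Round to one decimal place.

Audio total: 184 + 368 = 552 kbps = 0.552 Mbps.
time-lapse clip: 12.612 Mbps × 538 s × 1.02 = 6921.0 Mb
documentary: 13.322 Mbps × 7800 s × 1.02 = 105989.8 Mb
music video: 12.052 Mbps × 410 s × 1.02 = 5040.1 Mb
screen recording: 3.182 Mbps × 2100 s × 1.02 = 6815.8 Mb
TV episode: 9.052 Mbps × 2160 s × 1.02 = 19943.4 Mb
Total: 144710.1 Mb = 18088.8 MB.
At 200 Mbps: 144710.1 / 200 = 724 s ≈ 12.1 minutes.

12.1 minutes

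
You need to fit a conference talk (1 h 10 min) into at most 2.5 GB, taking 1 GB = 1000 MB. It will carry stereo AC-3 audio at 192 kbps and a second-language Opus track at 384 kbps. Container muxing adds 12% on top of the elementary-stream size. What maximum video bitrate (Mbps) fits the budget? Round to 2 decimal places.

Budget: 2.5 GB = 20000.0 Mb.
Stream payload after overhead: 20000.0 / 1.12 = 17857.1 Mb.
1 h 10 min = 70 min = 4200 s
Total bitrate budget: 17857.1 Mb / 4200 s = 4.252 Mbps.
Audio total: 192 + 384 = 576 kbps = 0.576 Mbps.
Video: 4.252 − 0.576 = 3.676 Mbps.

3.68 Mbps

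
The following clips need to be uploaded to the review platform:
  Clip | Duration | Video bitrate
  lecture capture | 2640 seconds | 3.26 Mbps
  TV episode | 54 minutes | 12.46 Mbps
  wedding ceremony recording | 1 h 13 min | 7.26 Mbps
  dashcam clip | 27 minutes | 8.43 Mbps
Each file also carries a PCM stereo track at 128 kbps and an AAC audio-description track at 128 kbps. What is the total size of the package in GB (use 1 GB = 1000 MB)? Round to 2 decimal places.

12.18 GB

Audio total: 128 + 128 = 256 kbps = 0.256 Mbps.
lecture capture: 3.516 Mbps × 2640 s = 9282.2 Mb
TV episode: 12.716 Mbps × 3240 s = 41199.8 Mb
wedding ceremony recording: 7.516 Mbps × 4380 s = 32920.1 Mb
dashcam clip: 8.686 Mbps × 1620 s = 14071.3 Mb
Total: 97473.5 Mb = 12184.2 MB.
= 12.18 GB.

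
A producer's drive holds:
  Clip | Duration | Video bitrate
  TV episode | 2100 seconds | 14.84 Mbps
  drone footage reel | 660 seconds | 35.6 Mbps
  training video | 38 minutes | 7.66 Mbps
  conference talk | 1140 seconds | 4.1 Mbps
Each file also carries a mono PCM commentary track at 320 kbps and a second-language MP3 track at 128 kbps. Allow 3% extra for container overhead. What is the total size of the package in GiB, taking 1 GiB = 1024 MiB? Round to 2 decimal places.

9.54 GiB

Audio total: 320 + 128 = 448 kbps = 0.448 Mbps.
TV episode: 15.288 Mbps × 2100 s × 1.03 = 33067.9 Mb
drone footage reel: 36.048 Mbps × 660 s × 1.03 = 24505.4 Mb
training video: 8.108 Mbps × 2280 s × 1.03 = 19040.8 Mb
conference talk: 4.548 Mbps × 1140 s × 1.03 = 5340.3 Mb
Total: 81954.5 Mb = 10244.3 MB.
= 9.541 GiB.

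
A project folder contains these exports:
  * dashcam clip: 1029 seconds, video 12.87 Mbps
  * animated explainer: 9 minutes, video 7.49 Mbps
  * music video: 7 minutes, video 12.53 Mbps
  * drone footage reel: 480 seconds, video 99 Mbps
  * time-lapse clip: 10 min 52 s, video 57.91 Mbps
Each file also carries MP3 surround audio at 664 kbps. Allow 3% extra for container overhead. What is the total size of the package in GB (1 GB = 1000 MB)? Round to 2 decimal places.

14.15 GB

Audio: 664 kbps = 0.664 Mbps.
dashcam clip: 13.534 Mbps × 1029 s × 1.03 = 14344.3 Mb
animated explainer: 8.154 Mbps × 540 s × 1.03 = 4535.3 Mb
music video: 13.194 Mbps × 420 s × 1.03 = 5707.7 Mb
drone footage reel: 99.664 Mbps × 480 s × 1.03 = 49273.9 Mb
time-lapse clip: 58.574 Mbps × 652 s × 1.03 = 39336.0 Mb
Total: 113197.1 Mb = 14149.6 MB.
= 14.15 GB.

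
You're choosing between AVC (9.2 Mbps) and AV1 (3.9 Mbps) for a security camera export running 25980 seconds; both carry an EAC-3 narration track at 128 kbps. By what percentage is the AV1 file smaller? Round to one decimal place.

Audio: 128 kbps = 0.128 Mbps.
AVC: 9.328 Mbps × 25980 s = 242341.4 Mb = 30.293 GB.
AV1: 4.028 Mbps × 25980 s = 104647.4 Mb = 13.081 GB.
Reduction: (1 − 13.081/30.293) × 100 = 56.82%.

56.8%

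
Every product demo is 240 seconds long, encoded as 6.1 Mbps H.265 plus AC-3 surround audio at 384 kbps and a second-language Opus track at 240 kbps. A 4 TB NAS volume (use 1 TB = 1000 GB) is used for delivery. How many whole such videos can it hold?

Audio total: 384 + 240 = 624 kbps = 0.624 Mbps.
Total bitrate: 6.724 Mbps.
Per item: 6.724 Mbps × 240 s = 1,614 Mb = 201.7 MB.
Capacity: 4 TB = 32,000,000 Mb; 19829.47 items → 19829 complete.

19829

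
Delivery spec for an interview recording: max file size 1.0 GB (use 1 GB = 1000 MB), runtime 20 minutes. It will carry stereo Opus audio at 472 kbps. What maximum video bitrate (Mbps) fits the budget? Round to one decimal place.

6.2 Mbps

Budget: 1.0 GB = 8000.0 Mb.
20 min = 1200 s
Total bitrate budget: 8000.0 Mb / 1200 s = 6.667 Mbps.
Audio: 472 kbps = 0.472 Mbps.
Video: 6.667 − 0.472 = 6.195 Mbps.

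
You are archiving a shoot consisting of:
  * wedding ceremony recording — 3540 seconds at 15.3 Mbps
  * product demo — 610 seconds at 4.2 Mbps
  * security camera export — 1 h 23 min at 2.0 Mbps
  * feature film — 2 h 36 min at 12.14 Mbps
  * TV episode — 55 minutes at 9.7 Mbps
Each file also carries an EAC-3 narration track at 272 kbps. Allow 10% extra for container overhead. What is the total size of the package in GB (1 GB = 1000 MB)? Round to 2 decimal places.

30.01 GB

Audio: 272 kbps = 0.272 Mbps.
wedding ceremony recording: 15.572 Mbps × 3540 s × 1.10 = 60637.4 Mb
product demo: 4.472 Mbps × 610 s × 1.10 = 3000.7 Mb
security camera export: 2.272 Mbps × 4980 s × 1.10 = 12446.0 Mb
feature film: 12.412 Mbps × 9360 s × 1.10 = 127794.0 Mb
TV episode: 9.972 Mbps × 3300 s × 1.10 = 36198.4 Mb
Total: 240076.4 Mb = 30009.6 MB.
= 30.01 GB.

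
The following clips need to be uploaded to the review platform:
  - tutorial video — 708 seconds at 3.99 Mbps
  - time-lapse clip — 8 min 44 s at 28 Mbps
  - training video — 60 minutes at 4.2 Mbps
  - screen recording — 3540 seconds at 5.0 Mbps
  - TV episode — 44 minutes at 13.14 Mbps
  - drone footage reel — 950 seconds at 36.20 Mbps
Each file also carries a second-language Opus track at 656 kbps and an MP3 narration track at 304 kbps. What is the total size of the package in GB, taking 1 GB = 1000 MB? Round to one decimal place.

16.4 GB

Audio total: 656 + 304 = 960 kbps = 0.960 Mbps.
tutorial video: 4.950 Mbps × 708 s = 3504.6 Mb
time-lapse clip: 28.960 Mbps × 524 s = 15175.0 Mb
training video: 5.160 Mbps × 3600 s = 18576.0 Mb
screen recording: 5.960 Mbps × 3540 s = 21098.4 Mb
TV episode: 14.100 Mbps × 2640 s = 37224.0 Mb
drone footage reel: 37.160 Mbps × 950 s = 35302.0 Mb
Total: 130880.0 Mb = 16360.0 MB.
= 16.36 GB.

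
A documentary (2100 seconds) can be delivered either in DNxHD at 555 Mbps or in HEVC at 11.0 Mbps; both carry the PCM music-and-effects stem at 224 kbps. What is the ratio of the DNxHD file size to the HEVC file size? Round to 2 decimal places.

Audio: 224 kbps = 0.224 Mbps.
DNxHD: 555.224 Mbps × 2100 s = 1165970.4 Mb = 135.737 GiB.
HEVC: 11.224 Mbps × 2100 s = 23570.4 Mb = 2.744 GiB.
Ratio: 135.737 / 2.744 = 49.468.

49.47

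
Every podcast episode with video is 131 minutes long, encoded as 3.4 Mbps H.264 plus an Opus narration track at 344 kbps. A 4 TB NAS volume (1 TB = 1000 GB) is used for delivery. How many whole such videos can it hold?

131 min = 7860 s
Audio: 344 kbps = 0.344 Mbps.
Total bitrate: 3.744 Mbps.
Per item: 3.744 Mbps × 7860 s = 29,428 Mb = 3,678 MB.
Capacity: 4 TB = 32,000,000 Mb; 1087.41 items → 1087 complete.

1087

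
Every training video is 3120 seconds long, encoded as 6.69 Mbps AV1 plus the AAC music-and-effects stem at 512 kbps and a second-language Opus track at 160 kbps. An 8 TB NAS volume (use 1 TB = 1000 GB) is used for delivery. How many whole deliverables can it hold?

2786

Audio total: 512 + 160 = 672 kbps = 0.672 Mbps.
Total bitrate: 7.362 Mbps.
Per item: 7.362 Mbps × 3120 s = 22,969 Mb = 2,871 MB.
Capacity: 8 TB = 64,000,000 Mb; 2786.31 items → 2786 complete.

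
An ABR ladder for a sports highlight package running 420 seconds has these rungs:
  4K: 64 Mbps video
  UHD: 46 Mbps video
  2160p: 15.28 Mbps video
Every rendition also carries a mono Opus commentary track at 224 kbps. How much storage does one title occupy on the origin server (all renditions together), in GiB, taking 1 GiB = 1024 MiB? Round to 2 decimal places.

6.16 GiB

Audio: 224 kbps = 0.224 Mbps.
Sum of rendition bitrates: (64+0.224) + (46+0.224) + (15.28+0.224) = 125.952 Mbps.
× 420 s = 52,900 Mb = 6,612 MB = 6.158 GiB.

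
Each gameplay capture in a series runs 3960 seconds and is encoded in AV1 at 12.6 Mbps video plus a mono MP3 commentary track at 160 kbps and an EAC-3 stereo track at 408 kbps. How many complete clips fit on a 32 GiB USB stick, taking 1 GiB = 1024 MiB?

5

Audio total: 160 + 408 = 568 kbps = 0.568 Mbps.
Total bitrate: 13.168 Mbps.
Per item: 13.168 Mbps × 3960 s = 52,145 Mb = 6,518 MB.
Capacity: 32 GiB = 274,878 Mb; 5.27 items → 5 complete.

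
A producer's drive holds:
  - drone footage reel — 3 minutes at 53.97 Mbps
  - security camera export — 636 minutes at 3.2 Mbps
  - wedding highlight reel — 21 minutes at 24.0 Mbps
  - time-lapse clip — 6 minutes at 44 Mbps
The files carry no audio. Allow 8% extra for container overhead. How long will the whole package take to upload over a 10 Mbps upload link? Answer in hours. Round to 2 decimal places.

drone footage reel: 53.970 Mbps × 180 s × 1.08 = 10491.8 Mb
security camera export: 3.200 Mbps × 38160 s × 1.08 = 131881.0 Mb
wedding highlight reel: 24.000 Mbps × 1260 s × 1.08 = 32659.2 Mb
time-lapse clip: 44.000 Mbps × 360 s × 1.08 = 17107.2 Mb
Total: 192139.1 Mb = 24017.4 MB.
At 10 Mbps: 192139.1 / 10 = 19214 s ≈ 5.34 hours.

5.34 hours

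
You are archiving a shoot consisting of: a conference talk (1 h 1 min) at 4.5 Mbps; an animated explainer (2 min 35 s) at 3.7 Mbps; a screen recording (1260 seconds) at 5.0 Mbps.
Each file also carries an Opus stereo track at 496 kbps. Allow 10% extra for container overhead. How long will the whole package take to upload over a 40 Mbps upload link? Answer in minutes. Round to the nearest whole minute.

12 minutes

Audio: 496 kbps = 0.496 Mbps.
conference talk: 4.996 Mbps × 3660 s × 1.10 = 20113.9 Mb
animated explainer: 4.196 Mbps × 155 s × 1.10 = 715.4 Mb
screen recording: 5.496 Mbps × 1260 s × 1.10 = 7617.5 Mb
Total: 28446.8 Mb = 3555.8 MB.
At 40 Mbps: 28446.8 / 40 = 711 s ≈ 11.9 minutes.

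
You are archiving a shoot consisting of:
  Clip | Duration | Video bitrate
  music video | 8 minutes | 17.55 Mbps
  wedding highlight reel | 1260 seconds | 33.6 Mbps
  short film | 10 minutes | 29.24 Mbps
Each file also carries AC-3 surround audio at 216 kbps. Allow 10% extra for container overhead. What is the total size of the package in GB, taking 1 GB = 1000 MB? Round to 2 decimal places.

9.46 GB

Audio: 216 kbps = 0.216 Mbps.
music video: 17.766 Mbps × 480 s × 1.10 = 9380.4 Mb
wedding highlight reel: 33.816 Mbps × 1260 s × 1.10 = 46869.0 Mb
short film: 29.456 Mbps × 600 s × 1.10 = 19441.0 Mb
Total: 75690.4 Mb = 9461.3 MB.
= 9.461 GB.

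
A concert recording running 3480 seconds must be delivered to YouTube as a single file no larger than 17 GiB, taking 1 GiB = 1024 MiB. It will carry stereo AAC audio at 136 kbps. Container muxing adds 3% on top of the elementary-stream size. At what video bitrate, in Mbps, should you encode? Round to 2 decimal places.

40.60 Mbps

Budget: 17 GiB = 146028.9 Mb.
Stream payload after overhead: 146028.9 / 1.03 = 141775.6 Mb.
Total bitrate budget: 141775.6 Mb / 3480 s = 40.740 Mbps.
Audio: 136 kbps = 0.136 Mbps.
Video: 40.740 − 0.136 = 40.604 Mbps.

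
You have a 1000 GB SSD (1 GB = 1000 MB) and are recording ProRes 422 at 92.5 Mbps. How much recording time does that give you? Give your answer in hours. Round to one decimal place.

Capacity: 1000 GB = 8,000,000 Mb.
Recording time: 8,000,000 / 92.500 = 86,486 s ≈ 24.0 hours.

24.0 hours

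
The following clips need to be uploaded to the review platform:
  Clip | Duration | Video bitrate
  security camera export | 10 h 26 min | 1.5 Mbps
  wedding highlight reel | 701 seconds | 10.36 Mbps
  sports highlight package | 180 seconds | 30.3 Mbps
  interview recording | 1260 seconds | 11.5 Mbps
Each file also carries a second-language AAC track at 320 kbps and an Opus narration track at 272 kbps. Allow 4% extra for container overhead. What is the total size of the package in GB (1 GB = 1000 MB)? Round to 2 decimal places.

Audio total: 320 + 272 = 592 kbps = 0.592 Mbps.
security camera export: 2.092 Mbps × 37560 s × 1.04 = 81718.5 Mb
wedding highlight reel: 10.952 Mbps × 701 s × 1.04 = 7984.4 Mb
sports highlight package: 30.892 Mbps × 180 s × 1.04 = 5783.0 Mb
interview recording: 12.092 Mbps × 1260 s × 1.04 = 15845.4 Mb
Total: 111331.3 Mb = 13916.4 MB.
= 13.92 GB.

13.92 GB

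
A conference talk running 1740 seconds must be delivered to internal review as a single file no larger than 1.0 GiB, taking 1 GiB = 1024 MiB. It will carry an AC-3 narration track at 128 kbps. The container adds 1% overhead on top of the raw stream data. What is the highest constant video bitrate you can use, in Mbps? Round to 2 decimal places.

Budget: 1.0 GiB = 8589.9 Mb.
Stream payload after overhead: 8589.9 / 1.01 = 8504.9 Mb.
Total bitrate budget: 8504.9 Mb / 1740 s = 4.888 Mbps.
Audio: 128 kbps = 0.128 Mbps.
Video: 4.888 − 0.128 = 4.760 Mbps.

4.76 Mbps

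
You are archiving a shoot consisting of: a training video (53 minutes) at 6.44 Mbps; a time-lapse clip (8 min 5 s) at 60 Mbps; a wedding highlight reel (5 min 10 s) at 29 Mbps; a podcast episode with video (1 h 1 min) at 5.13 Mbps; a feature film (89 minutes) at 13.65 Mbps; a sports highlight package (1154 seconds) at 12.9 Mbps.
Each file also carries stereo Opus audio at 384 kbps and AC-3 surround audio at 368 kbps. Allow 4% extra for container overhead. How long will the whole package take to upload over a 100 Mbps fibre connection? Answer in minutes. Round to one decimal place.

30.5 minutes

Audio total: 384 + 368 = 752 kbps = 0.752 Mbps.
training video: 7.192 Mbps × 3180 s × 1.04 = 23785.4 Mb
time-lapse clip: 60.752 Mbps × 485 s × 1.04 = 30643.3 Mb
wedding highlight reel: 29.752 Mbps × 310 s × 1.04 = 9592.0 Mb
podcast episode with video: 5.882 Mbps × 3660 s × 1.04 = 22389.2 Mb
feature film: 14.402 Mbps × 5340 s × 1.04 = 79982.9 Mb
sports highlight package: 13.652 Mbps × 1154 s × 1.04 = 16384.6 Mb
Total: 182777.5 Mb = 22847.2 MB.
At 100 Mbps: 182777.5 / 100 = 1828 s ≈ 30.5 minutes.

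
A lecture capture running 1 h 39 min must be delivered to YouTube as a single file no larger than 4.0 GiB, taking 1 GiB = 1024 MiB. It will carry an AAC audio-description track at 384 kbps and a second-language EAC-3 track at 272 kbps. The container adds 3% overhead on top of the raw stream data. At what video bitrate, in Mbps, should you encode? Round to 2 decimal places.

4.96 Mbps

Budget: 4.0 GiB = 34359.7 Mb.
Stream payload after overhead: 34359.7 / 1.03 = 33359.0 Mb.
1 h 39 min = 99 min = 5940 s
Total bitrate budget: 33359.0 Mb / 5940 s = 5.616 Mbps.
Audio total: 384 + 272 = 656 kbps = 0.656 Mbps.
Video: 5.616 − 0.656 = 4.960 Mbps.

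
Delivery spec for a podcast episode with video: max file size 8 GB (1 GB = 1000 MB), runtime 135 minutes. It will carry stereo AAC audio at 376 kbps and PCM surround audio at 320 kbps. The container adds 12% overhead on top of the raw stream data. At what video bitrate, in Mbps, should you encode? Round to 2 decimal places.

6.36 Mbps

Budget: 8 GB = 64000.0 Mb.
Stream payload after overhead: 64000.0 / 1.12 = 57142.9 Mb.
135 min = 8100 s
Total bitrate budget: 57142.9 Mb / 8100 s = 7.055 Mbps.
Audio total: 376 + 320 = 696 kbps = 0.696 Mbps.
Video: 7.055 − 0.696 = 6.359 Mbps.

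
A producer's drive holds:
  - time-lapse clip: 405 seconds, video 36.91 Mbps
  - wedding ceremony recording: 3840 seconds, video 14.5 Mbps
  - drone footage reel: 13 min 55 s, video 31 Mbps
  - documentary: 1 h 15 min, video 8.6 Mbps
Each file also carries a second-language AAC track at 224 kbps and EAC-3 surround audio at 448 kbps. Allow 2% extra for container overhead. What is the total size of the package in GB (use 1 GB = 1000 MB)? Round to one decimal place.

18.1 GB

Audio total: 224 + 448 = 672 kbps = 0.672 Mbps.
time-lapse clip: 37.582 Mbps × 405 s × 1.02 = 15525.1 Mb
wedding ceremony recording: 15.172 Mbps × 3840 s × 1.02 = 59425.7 Mb
drone footage reel: 31.672 Mbps × 835 s × 1.02 = 26975.0 Mb
documentary: 9.272 Mbps × 4500 s × 1.02 = 42558.5 Mb
Total: 144484.3 Mb = 18060.5 MB.
= 18.06 GB.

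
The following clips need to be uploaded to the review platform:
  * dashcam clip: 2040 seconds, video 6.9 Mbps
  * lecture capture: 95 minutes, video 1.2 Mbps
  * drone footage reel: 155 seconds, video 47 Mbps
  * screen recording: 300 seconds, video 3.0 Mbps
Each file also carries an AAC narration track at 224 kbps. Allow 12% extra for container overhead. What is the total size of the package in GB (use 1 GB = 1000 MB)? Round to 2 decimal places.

4.33 GB

Audio: 224 kbps = 0.224 Mbps.
dashcam clip: 7.124 Mbps × 2040 s × 1.12 = 16276.9 Mb
lecture capture: 1.424 Mbps × 5700 s × 1.12 = 9090.8 Mb
drone footage reel: 47.224 Mbps × 155 s × 1.12 = 8198.1 Mb
screen recording: 3.224 Mbps × 300 s × 1.12 = 1083.3 Mb
Total: 34649.1 Mb = 4331.1 MB.
= 4.331 GB.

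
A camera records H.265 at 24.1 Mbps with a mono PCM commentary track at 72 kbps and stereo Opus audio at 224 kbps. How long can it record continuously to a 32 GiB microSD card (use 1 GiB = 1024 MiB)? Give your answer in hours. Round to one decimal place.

3.1 hours

Audio total: 72 + 224 = 296 kbps = 0.296 Mbps.
Total bitrate: 24.1 + 0.296 = 24.396 Mbps.
Capacity: 32 GiB = 274,878 Mb.
Recording time: 274,878 / 24.396 = 11,267 s ≈ 3.13 hours.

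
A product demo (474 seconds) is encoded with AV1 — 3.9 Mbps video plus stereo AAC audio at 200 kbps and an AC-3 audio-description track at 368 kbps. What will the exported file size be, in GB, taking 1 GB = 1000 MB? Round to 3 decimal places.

Audio total: 200 + 368 = 568 kbps = 0.568 Mbps.
Total bitrate: 3.9 + 0.568 = 4.468 Mbps.
Stream data: 4.468 Mbps × 474 s = 2117.8 Mb.
2,118 Mb ÷ 8 = 264.7 MB → 0.2647 GB.

0.265 GB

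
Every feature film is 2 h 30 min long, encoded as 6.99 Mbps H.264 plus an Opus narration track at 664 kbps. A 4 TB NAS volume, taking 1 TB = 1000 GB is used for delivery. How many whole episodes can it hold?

464

2 h 30 min = 150 min = 9000 s
Audio: 664 kbps = 0.664 Mbps.
Total bitrate: 7.654 Mbps.
Per item: 7.654 Mbps × 9000 s = 68,886 Mb = 8,611 MB.
Capacity: 4 TB = 32,000,000 Mb; 464.54 items → 464 complete.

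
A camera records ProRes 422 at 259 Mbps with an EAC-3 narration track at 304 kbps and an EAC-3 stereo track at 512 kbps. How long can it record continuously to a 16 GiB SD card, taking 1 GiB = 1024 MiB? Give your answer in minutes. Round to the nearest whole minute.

Audio total: 304 + 512 = 816 kbps = 0.816 Mbps.
Total bitrate: 259 + 0.816 = 259.816 Mbps.
Capacity: 16 GiB = 137,439 Mb.
Recording time: 137,439 / 259.816 = 529.0 s ≈ 8.82 minutes.

9 minutes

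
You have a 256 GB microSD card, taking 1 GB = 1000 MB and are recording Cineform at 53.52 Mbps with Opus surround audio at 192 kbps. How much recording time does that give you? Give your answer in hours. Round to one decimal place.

Audio: 192 kbps = 0.192 Mbps.
Total bitrate: 53.52 + 0.192 = 53.712 Mbps.
Capacity: 256 GB = 2,048,000 Mb.
Recording time: 2,048,000 / 53.712 = 38,129 s ≈ 10.6 hours.

10.6 hours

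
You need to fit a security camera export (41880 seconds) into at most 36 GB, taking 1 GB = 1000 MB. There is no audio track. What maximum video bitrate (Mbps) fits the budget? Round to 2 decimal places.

Budget: 36 GB = 288000.0 Mb.
Total bitrate budget: 288000.0 Mb / 41880 s = 6.877 Mbps.

6.88 Mbps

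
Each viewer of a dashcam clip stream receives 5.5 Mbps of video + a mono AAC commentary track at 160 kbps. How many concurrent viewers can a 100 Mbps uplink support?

Audio: 160 kbps = 0.160 Mbps.
Per-viewer media rate: 5.660 Mbps.
100 Mbps = 100.0 Mbps; 100.0 / 5.660 = 17.67 → 17 viewers.

17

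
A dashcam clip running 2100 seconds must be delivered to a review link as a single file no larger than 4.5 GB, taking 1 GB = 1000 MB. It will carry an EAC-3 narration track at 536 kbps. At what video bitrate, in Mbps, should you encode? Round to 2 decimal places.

16.61 Mbps

Budget: 4.5 GB = 36000.0 Mb.
Total bitrate budget: 36000.0 Mb / 2100 s = 17.143 Mbps.
Audio: 536 kbps = 0.536 Mbps.
Video: 17.143 − 0.536 = 16.607 Mbps.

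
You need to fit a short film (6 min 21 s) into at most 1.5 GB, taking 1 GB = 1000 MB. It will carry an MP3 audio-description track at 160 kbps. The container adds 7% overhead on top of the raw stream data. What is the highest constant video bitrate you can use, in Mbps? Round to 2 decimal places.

29.28 Mbps

Budget: 1.5 GB = 12000.0 Mb.
Stream payload after overhead: 12000.0 / 1.07 = 11215.0 Mb.
6 min 21 s = 381 s
Total bitrate budget: 11215.0 Mb / 381 s = 29.436 Mbps.
Audio: 160 kbps = 0.160 Mbps.
Video: 29.436 − 0.160 = 29.276 Mbps.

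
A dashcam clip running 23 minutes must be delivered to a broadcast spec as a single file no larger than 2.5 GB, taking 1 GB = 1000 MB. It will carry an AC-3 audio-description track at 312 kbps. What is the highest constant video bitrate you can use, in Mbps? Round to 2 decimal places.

Budget: 2.5 GB = 20000.0 Mb.
23 min = 1380 s
Total bitrate budget: 20000.0 Mb / 1380 s = 14.493 Mbps.
Audio: 312 kbps = 0.312 Mbps.
Video: 14.493 − 0.312 = 14.181 Mbps.

14.18 Mbps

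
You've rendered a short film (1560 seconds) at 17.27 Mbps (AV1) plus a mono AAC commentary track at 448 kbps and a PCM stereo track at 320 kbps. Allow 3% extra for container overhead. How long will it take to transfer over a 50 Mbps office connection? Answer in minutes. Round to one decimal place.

9.7 minutes

Audio total: 448 + 320 = 768 kbps = 0.768 Mbps.
Total bitrate: 18.038 Mbps.
File: 18.038 Mbps × 1560 s = 28139.3 Mb.
With 3% container overhead: ×1.03. → 28983.5 Mb.
At 50 Mbps: 28983.5 / 50 = 579.7 s ≈ 9.66 minutes.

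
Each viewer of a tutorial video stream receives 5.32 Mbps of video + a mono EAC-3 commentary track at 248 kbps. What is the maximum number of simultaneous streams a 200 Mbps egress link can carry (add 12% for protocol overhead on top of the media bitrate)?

32

Audio: 248 kbps = 0.248 Mbps.
Per-viewer media rate: 5.568 Mbps.
On the wire with 12% overhead: 6.236 Mbps.
200 Mbps = 200.0 Mbps; 200.0 / 6.236 = 32.07 → 32 viewers.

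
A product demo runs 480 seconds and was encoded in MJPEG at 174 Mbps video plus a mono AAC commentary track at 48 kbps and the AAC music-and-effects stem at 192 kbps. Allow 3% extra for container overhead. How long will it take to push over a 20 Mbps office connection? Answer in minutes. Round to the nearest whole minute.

72 minutes

Audio total: 48 + 192 = 240 kbps = 0.240 Mbps.
Total bitrate: 174.240 Mbps.
File: 174.240 Mbps × 480 s = 83635.2 Mb.
With 3% container overhead: ×1.03. → 86144.3 Mb.
At 20 Mbps: 86144.3 / 20 = 4307.2 s ≈ 71.8 minutes.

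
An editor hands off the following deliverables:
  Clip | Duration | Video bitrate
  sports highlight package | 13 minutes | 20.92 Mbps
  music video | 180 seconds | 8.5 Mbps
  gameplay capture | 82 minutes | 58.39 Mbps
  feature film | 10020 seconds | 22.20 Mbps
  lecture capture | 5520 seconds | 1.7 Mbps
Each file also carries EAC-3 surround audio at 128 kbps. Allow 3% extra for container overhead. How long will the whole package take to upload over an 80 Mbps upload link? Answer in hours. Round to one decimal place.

1.9 hours

Audio: 128 kbps = 0.128 Mbps.
sports highlight package: 21.048 Mbps × 780 s × 1.03 = 16910.0 Mb
music video: 8.628 Mbps × 180 s × 1.03 = 1599.6 Mb
gameplay capture: 58.518 Mbps × 4920 s × 1.03 = 296545.8 Mb
feature film: 22.328 Mbps × 10020 s × 1.03 = 230438.4 Mb
lecture capture: 1.828 Mbps × 5520 s × 1.03 = 10393.3 Mb
Total: 555887.0 Mb = 69485.9 MB.
At 80 Mbps: 555887.0 / 80 = 6949 s ≈ 1.93 hours.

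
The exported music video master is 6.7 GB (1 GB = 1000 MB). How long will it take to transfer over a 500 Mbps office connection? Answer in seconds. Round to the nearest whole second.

107 seconds

File: 6.7 GB = 53600.0 Mb.
At 500 Mbps: 53600.0 / 500 = 107.2 s ≈ 107 seconds.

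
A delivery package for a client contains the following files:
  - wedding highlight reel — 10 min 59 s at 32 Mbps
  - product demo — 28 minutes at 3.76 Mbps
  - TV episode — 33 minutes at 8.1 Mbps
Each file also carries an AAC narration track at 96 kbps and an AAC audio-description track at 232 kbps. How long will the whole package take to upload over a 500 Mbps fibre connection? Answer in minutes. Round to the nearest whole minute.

Audio total: 96 + 232 = 328 kbps = 0.328 Mbps.
wedding highlight reel: 32.328 Mbps × 659 s = 21304.2 Mb
product demo: 4.088 Mbps × 1680 s = 6867.8 Mb
TV episode: 8.428 Mbps × 1980 s = 16687.4 Mb
Total: 44859.4 Mb = 5607.4 MB.
At 500 Mbps: 44859.4 / 500 = 90 s ≈ 1.5 minutes.

1 minutes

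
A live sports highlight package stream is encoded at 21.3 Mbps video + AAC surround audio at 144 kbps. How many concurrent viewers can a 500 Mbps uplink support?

Audio: 144 kbps = 0.144 Mbps.
Per-viewer media rate: 21.444 Mbps.
500 Mbps = 500.0 Mbps; 500.0 / 21.444 = 23.32 → 23 viewers.

23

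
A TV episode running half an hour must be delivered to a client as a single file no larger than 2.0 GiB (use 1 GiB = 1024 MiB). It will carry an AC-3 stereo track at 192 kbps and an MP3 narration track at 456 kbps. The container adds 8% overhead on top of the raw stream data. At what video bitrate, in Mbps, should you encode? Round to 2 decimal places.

8.19 Mbps

Budget: 2.0 GiB = 17179.9 Mb.
Stream payload after overhead: 17179.9 / 1.08 = 15907.3 Mb.
30 min = 1800 s
Total bitrate budget: 15907.3 Mb / 1800 s = 8.837 Mbps.
Audio total: 192 + 456 = 648 kbps = 0.648 Mbps.
Video: 8.837 − 0.648 = 8.189 Mbps.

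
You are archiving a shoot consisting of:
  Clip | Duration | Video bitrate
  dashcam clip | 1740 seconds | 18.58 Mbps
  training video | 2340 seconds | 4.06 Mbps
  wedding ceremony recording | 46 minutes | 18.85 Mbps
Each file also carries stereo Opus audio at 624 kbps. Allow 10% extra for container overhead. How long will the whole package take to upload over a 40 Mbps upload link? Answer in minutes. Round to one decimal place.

Audio: 624 kbps = 0.624 Mbps.
dashcam clip: 19.204 Mbps × 1740 s × 1.10 = 36756.5 Mb
training video: 4.684 Mbps × 2340 s × 1.10 = 12056.6 Mb
wedding ceremony recording: 19.474 Mbps × 2760 s × 1.10 = 59123.1 Mb
Total: 107936.1 Mb = 13492.0 MB.
At 40 Mbps: 107936.1 / 40 = 2698 s ≈ 45 minutes.

45.0 minutes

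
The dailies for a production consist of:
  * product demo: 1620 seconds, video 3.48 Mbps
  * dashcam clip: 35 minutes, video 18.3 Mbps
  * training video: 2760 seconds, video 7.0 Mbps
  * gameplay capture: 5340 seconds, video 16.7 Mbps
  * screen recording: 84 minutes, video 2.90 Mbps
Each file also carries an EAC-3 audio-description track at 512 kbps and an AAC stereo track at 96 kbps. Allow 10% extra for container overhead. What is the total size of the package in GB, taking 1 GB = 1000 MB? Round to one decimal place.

24.4 GB

Audio total: 512 + 96 = 608 kbps = 0.608 Mbps.
product demo: 4.088 Mbps × 1620 s × 1.10 = 7284.8 Mb
dashcam clip: 18.908 Mbps × 2100 s × 1.10 = 43677.5 Mb
training video: 7.608 Mbps × 2760 s × 1.10 = 23097.9 Mb
gameplay capture: 17.308 Mbps × 5340 s × 1.10 = 101667.2 Mb
screen recording: 3.508 Mbps × 5040 s × 1.10 = 19448.4 Mb
Total: 195175.7 Mb = 24397.0 MB.
= 24.40 GB.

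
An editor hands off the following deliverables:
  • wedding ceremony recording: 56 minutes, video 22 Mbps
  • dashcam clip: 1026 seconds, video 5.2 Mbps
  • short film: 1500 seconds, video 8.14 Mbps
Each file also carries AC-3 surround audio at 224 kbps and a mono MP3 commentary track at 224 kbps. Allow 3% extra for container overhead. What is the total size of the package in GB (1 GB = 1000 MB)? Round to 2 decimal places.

12.12 GB

Audio total: 224 + 224 = 448 kbps = 0.448 Mbps.
wedding ceremony recording: 22.448 Mbps × 3360 s × 1.03 = 77688.0 Mb
dashcam clip: 5.648 Mbps × 1026 s × 1.03 = 5968.7 Mb
short film: 8.588 Mbps × 1500 s × 1.03 = 13268.5 Mb
Total: 96925.2 Mb = 12115.6 MB.
= 12.12 GB.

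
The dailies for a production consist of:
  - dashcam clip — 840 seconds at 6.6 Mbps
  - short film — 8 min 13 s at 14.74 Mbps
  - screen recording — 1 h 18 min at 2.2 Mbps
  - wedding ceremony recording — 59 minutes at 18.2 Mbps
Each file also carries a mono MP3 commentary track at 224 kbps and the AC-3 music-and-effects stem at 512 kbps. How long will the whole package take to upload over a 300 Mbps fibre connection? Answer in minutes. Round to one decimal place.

Audio total: 224 + 512 = 736 kbps = 0.736 Mbps.
dashcam clip: 7.336 Mbps × 840 s = 6162.2 Mb
short film: 15.476 Mbps × 493 s = 7629.7 Mb
screen recording: 2.936 Mbps × 4680 s = 13740.5 Mb
wedding ceremony recording: 18.936 Mbps × 3540 s = 67033.4 Mb
Total: 94565.8 Mb = 11820.7 MB.
At 300 Mbps: 94565.8 / 300 = 315 s ≈ 5.25 minutes.

5.3 minutes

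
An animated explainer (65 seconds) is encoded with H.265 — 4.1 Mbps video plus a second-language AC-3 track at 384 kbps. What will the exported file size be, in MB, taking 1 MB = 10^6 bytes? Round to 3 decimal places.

36.433 MB

Audio: 384 kbps = 0.384 Mbps.
Total bitrate: 4.1 + 0.384 = 4.484 Mbps.
Stream data: 4.484 Mbps × 65 s = 291.5 Mb.
291.5 Mb ÷ 8 = 36.43 MB → 36.43 MB.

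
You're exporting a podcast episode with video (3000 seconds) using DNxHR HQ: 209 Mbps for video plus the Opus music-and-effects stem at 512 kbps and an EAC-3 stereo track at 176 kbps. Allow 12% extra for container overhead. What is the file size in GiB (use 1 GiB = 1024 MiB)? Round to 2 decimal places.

Audio total: 512 + 176 = 688 kbps = 0.688 Mbps.
Total bitrate: 209 + 0.688 = 209.688 Mbps.
Stream data: 209.688 Mbps × 3000 s = 629064.0 Mb.
With 12% container overhead: ×1.12.
704,552 Mb = 88,068,960,000 bytes ÷ 1,073,741,824 = 82.02 GiB.

82.02 GiB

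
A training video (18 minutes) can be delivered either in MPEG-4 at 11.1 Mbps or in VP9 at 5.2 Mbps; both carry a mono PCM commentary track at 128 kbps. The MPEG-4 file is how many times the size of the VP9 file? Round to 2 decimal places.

2.11

18 min = 1080 s
Audio: 128 kbps = 0.128 Mbps.
MPEG-4: 11.228 Mbps × 1080 s = 12126.2 Mb = 1.516 GB.
VP9: 5.328 Mbps × 1080 s = 5754.2 Mb = 0.719 GB.
Ratio: 1.516 / 0.719 = 2.107.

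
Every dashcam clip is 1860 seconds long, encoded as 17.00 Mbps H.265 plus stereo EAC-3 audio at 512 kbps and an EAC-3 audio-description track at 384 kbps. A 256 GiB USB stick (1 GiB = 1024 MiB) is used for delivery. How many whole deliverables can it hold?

66

Audio total: 512 + 384 = 896 kbps = 0.896 Mbps.
Total bitrate: 17.896 Mbps.
Per item: 17.896 Mbps × 1860 s = 33,287 Mb = 4,161 MB.
Capacity: 256 GiB = 2,199,023 Mb; 66.06 items → 66 complete.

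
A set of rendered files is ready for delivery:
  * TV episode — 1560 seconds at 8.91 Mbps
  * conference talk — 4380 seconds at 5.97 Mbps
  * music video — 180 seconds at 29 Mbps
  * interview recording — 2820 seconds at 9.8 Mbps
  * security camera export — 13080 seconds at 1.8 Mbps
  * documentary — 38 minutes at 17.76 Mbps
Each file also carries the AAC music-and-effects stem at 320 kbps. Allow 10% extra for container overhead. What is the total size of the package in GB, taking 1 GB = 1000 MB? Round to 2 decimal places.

Audio: 320 kbps = 0.320 Mbps.
TV episode: 9.230 Mbps × 1560 s × 1.10 = 15838.7 Mb
conference talk: 6.290 Mbps × 4380 s × 1.10 = 30305.2 Mb
music video: 29.320 Mbps × 180 s × 1.10 = 5805.4 Mb
interview recording: 10.120 Mbps × 2820 s × 1.10 = 31392.2 Mb
security camera export: 2.120 Mbps × 13080 s × 1.10 = 30502.6 Mb
documentary: 18.080 Mbps × 2280 s × 1.10 = 45344.6 Mb
Total: 159188.7 Mb = 19898.6 MB.
= 19.90 GB.

19.90 GB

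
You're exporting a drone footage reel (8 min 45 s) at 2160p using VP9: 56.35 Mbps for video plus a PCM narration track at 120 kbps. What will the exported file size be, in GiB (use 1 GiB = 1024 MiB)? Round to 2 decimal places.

3.45 GiB

8 min 45 s = 525 s
Audio: 120 kbps = 0.120 Mbps.
Total bitrate: 56.35 + 0.120 = 56.470 Mbps.
Stream data: 56.470 Mbps × 525 s = 29646.8 Mb.
29,647 Mb = 3,705,843,750 bytes ÷ 1,073,741,824 = 3.451 GiB.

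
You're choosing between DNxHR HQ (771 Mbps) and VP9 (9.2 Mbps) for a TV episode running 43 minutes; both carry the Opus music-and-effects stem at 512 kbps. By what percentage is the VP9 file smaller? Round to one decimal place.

98.7%

43 min = 2580 s
Audio: 512 kbps = 0.512 Mbps.
DNxHR HQ: 771.512 Mbps × 2580 s = 1990501.0 Mb = 248.813 GB.
VP9: 9.712 Mbps × 2580 s = 25057.0 Mb = 3.132 GB.
Reduction: (1 − 3.132/248.813) × 100 = 98.74%.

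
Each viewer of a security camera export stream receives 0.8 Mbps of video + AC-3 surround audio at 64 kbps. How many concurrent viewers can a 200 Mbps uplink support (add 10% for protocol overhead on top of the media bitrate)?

210

Audio: 64 kbps = 0.064 Mbps.
Per-viewer media rate: 0.864 Mbps.
On the wire with 10% overhead: 0.950 Mbps.
200 Mbps = 200.0 Mbps; 200.0 / 0.950 = 210.44 → 210 viewers.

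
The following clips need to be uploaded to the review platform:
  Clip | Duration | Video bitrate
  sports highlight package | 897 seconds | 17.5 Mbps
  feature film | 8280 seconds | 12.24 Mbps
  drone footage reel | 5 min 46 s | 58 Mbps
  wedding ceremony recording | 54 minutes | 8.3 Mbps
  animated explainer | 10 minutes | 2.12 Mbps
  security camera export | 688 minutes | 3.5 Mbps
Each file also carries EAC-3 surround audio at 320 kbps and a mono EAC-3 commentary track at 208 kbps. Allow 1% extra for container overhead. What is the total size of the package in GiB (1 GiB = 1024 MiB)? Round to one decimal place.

Audio total: 320 + 208 = 528 kbps = 0.528 Mbps.
sports highlight package: 18.028 Mbps × 897 s × 1.01 = 16332.8 Mb
feature film: 12.768 Mbps × 8280 s × 1.01 = 106776.2 Mb
drone footage reel: 58.528 Mbps × 346 s × 1.01 = 20453.2 Mb
wedding ceremony recording: 8.828 Mbps × 3240 s × 1.01 = 28888.7 Mb
animated explainer: 2.648 Mbps × 600 s × 1.01 = 1604.7 Mb
security camera export: 4.028 Mbps × 41280 s × 1.01 = 167938.6 Mb
Total: 341994.3 Mb = 42749.3 MB.
= 39.81 GiB.

39.8 GiB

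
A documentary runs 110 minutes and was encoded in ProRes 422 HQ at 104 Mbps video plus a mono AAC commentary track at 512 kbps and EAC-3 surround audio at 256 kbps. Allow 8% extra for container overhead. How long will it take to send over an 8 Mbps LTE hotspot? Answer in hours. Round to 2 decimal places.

110 min = 6600 s
Audio total: 512 + 256 = 768 kbps = 0.768 Mbps.
Total bitrate: 104.768 Mbps.
File: 104.768 Mbps × 6600 s = 691468.8 Mb.
With 8% container overhead: ×1.08. → 746786.3 Mb.
At 8 Mbps: 746786.3 / 8 = 93348.3 s ≈ 25.9 hours.

25.93 hours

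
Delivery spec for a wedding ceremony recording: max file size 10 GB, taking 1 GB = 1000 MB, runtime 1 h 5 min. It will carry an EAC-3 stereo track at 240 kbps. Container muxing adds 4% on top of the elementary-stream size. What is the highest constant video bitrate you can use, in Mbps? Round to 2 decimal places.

19.48 Mbps

Budget: 10 GB = 80000.0 Mb.
Stream payload after overhead: 80000.0 / 1.04 = 76923.1 Mb.
1 h 5 min = 65 min = 3900 s
Total bitrate budget: 76923.1 Mb / 3900 s = 19.724 Mbps.
Audio: 240 kbps = 0.240 Mbps.
Video: 19.724 − 0.240 = 19.484 Mbps.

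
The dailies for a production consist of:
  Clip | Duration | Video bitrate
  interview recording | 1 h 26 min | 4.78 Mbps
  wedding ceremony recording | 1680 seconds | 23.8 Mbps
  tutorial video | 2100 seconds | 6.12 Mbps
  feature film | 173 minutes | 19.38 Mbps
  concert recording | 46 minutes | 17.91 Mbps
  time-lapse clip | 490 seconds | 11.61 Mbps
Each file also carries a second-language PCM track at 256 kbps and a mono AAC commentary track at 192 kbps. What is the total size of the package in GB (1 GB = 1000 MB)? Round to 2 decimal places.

42.99 GB

Audio total: 256 + 192 = 448 kbps = 0.448 Mbps.
interview recording: 5.228 Mbps × 5160 s = 26976.5 Mb
wedding ceremony recording: 24.248 Mbps × 1680 s = 40736.6 Mb
tutorial video: 6.568 Mbps × 2100 s = 13792.8 Mb
feature film: 19.828 Mbps × 10380 s = 205814.6 Mb
concert recording: 18.358 Mbps × 2760 s = 50668.1 Mb
time-lapse clip: 12.058 Mbps × 490 s = 5908.4 Mb
Total: 343897.1 Mb = 42987.1 MB.
= 42.99 GB.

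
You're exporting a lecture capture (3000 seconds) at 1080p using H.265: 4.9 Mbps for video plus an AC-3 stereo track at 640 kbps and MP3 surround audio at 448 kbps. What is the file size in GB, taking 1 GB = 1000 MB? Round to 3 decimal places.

2.246 GB

Audio total: 640 + 448 = 1088 kbps = 1.088 Mbps.
Total bitrate: 4.9 + 1.088 = 5.988 Mbps.
Stream data: 5.988 Mbps × 3000 s = 17964.0 Mb.
17,964 Mb ÷ 8 = 2,246 MB → 2.245 GB.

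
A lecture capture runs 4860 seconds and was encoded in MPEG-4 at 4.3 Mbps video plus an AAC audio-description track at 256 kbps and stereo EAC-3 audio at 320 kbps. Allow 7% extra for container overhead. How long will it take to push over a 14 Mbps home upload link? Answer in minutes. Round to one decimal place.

Audio total: 256 + 320 = 576 kbps = 0.576 Mbps.
Total bitrate: 4.876 Mbps.
File: 4.876 Mbps × 4860 s = 23697.4 Mb.
With 7% container overhead: ×1.07. → 25356.2 Mb.
At 14 Mbps: 25356.2 / 14 = 1811.2 s ≈ 30.2 minutes.

30.2 minutes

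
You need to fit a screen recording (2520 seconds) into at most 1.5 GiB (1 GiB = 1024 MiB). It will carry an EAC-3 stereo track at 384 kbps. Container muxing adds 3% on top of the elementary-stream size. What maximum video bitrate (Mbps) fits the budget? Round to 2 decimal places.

Budget: 1.5 GiB = 12884.9 Mb.
Stream payload after overhead: 12884.9 / 1.03 = 12509.6 Mb.
Total bitrate budget: 12509.6 Mb / 2520 s = 4.964 Mbps.
Audio: 384 kbps = 0.384 Mbps.
Video: 4.964 − 0.384 = 4.580 Mbps.

4.58 Mbps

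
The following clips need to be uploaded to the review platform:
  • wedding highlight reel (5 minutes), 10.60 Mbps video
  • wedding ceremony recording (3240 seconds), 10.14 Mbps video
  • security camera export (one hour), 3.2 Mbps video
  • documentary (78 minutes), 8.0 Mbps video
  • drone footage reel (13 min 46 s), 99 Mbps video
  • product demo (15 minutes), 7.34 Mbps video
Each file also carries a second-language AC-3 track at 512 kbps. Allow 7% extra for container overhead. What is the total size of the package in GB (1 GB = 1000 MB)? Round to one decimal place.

Audio: 512 kbps = 0.512 Mbps.
wedding highlight reel: 11.112 Mbps × 300 s × 1.07 = 3567.0 Mb
wedding ceremony recording: 10.652 Mbps × 3240 s × 1.07 = 36928.4 Mb
security camera export: 3.712 Mbps × 3600 s × 1.07 = 14298.6 Mb
documentary: 8.512 Mbps × 4680 s × 1.07 = 42624.7 Mb
drone footage reel: 99.512 Mbps × 826 s × 1.07 = 87950.7 Mb
product demo: 7.852 Mbps × 900 s × 1.07 = 7561.5 Mb
Total: 192930.8 Mb = 24116.3 MB.
= 24.12 GB.

24.1 GB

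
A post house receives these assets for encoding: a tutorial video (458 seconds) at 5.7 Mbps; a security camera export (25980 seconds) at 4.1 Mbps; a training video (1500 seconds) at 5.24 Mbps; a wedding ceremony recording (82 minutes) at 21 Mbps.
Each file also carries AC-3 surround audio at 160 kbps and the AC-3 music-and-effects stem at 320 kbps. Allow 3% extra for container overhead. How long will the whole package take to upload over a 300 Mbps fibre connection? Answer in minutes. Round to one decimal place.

Audio total: 160 + 320 = 480 kbps = 0.480 Mbps.
tutorial video: 6.180 Mbps × 458 s × 1.03 = 2915.4 Mb
security camera export: 4.580 Mbps × 25980 s × 1.03 = 122558.1 Mb
training video: 5.720 Mbps × 1500 s × 1.03 = 8837.4 Mb
wedding ceremony recording: 21.480 Mbps × 4920 s × 1.03 = 108852.0 Mb
Total: 243162.9 Mb = 30395.4 MB.
At 300 Mbps: 243162.9 / 300 = 811 s ≈ 13.5 minutes.

13.5 minutes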